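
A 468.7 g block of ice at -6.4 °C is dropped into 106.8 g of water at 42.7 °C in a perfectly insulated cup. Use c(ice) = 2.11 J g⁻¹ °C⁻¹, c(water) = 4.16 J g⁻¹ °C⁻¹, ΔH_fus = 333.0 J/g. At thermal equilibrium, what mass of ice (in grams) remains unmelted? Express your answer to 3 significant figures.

m_ice remaining = 431 g

Heat to warm all ice to 0 °C: 468.7×2.11×6.4 = 6329.3 J
Heat released by water cooling to 0 °C: 106.8×4.16×42.7 = 18971 J
18971 J < 6329.3 + 468.7×333.0 = 162406.4 J, so not all ice melts; final T = 0 °C.
Heat left for melting: 18971 − 6329.3 = 12641.7 J
Mass melted = 12641.7 / 333.0 = 37.96 g
Ice remaining = 468.7 − 37.96 = 430.74 g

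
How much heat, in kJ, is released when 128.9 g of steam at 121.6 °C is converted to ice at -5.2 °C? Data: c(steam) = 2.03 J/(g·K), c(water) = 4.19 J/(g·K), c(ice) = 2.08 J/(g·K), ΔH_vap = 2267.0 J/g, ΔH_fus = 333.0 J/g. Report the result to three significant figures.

q1 (cool steam 121.6→100 °C): 128.9 × 2.03 × 21.6 = 5652 J
q2 (condense at 100 °C): 128.9 × 2267.0 = 292216 J
q3 (cool water 100→0 °C): 128.9 × 4.19 × 100.0 = 54009 J
q4 (freeze at 0 °C): 128.9 × 333.0 = 42924 J
q5 (cool ice 0→-5.2 °C): 128.9 × 2.08 × 5.2 = 1394 J
Total: 5652 + 292216 + 54009 + 42924 + 1394 = 396195 J = 396 kJ

q = 396 kJ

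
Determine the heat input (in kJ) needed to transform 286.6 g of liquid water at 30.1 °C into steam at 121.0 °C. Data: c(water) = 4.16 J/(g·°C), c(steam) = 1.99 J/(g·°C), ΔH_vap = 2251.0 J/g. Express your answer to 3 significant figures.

q1 (heat water 30.1→100.0 °C): 286.6 × 4.16 × 69.9 = 83339 J
q2 (vaporize at 100 °C): 286.6 × 2251.0 = 645137 J
q3 (heat steam 100.0→121.0 °C): 286.6 × 1.99 × 21.0 = 11977 J
Total: 83339 + 645137 + 11977 = 740453 J = 740 kJ

q = 740 kJ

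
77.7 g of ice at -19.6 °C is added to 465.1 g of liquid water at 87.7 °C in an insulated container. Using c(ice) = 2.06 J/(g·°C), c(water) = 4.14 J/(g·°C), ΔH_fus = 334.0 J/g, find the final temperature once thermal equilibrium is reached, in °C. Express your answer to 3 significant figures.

T_f = 62.2 °C

Heat to bring ice to 0 °C and melt it: q₁ = 77.7×2.06×19.6 + 77.7×334.0 = 29089 J
Heat the water can supply cooling to 0 °C: 465.1×4.14×87.7 = 168868 J > q₁, so all ice melts.
Energy balance: 465.1×4.14×(87.7 − T) = 29089 + 77.7×4.14×(T − 0)
1925.514(87.7 − T) = 29089 + 321.678 T
168868 − 29089 = 2247.192 T
T = 139779 / 2247.192 = 62.20 °C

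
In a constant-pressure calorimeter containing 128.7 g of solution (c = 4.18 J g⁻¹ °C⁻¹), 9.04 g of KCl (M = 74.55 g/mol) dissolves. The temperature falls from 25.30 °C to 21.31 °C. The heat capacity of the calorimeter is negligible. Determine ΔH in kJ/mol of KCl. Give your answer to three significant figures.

|ΔT| = |21.31 − 25.30| = 3.99 °C
|q_surr| = (128.7 × 4.18) × 3.99 = 537.966 × 3.99 = 2146 J
n(KCl) = 9.04 / 74.55 = 0.1213 mol
Temperature fell, so q_rxn = +|q_surr| = 2.146 kJ
ΔH = q_rxn / n = 17.69 kJ/mol

ΔH = 17.7 kJ/mol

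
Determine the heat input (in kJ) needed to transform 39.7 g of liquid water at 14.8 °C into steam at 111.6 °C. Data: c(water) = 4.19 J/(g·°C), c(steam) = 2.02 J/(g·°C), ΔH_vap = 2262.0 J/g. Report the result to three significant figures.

q1 (heat water 14.8→100.0 °C): 39.7 × 4.19 × 85.2 = 14172 J
q2 (vaporize at 100 °C): 39.7 × 2262.0 = 89801 J
q3 (heat steam 100.0→111.6 °C): 39.7 × 2.02 × 11.6 = 930 J
Total: 14172 + 89801 + 930 = 104903 J = 105 kJ

q = 105 kJ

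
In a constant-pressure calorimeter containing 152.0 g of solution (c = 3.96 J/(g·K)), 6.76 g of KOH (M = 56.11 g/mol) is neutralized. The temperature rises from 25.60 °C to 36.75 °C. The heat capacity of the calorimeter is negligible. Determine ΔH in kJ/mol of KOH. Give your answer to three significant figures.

|ΔT| = |36.75 − 25.60| = 11.15 °C
|q_surr| = (152.0 × 3.96) × 11.15 = 601.92 × 11.15 = 6711 J
n(KOH) = 6.76 / 56.11 = 0.1205 mol
Temperature rose, so q_rxn = −|q_surr| = -6.711 kJ
ΔH = q_rxn / n = -55.69 kJ/mol

ΔH = -55.7 kJ/mol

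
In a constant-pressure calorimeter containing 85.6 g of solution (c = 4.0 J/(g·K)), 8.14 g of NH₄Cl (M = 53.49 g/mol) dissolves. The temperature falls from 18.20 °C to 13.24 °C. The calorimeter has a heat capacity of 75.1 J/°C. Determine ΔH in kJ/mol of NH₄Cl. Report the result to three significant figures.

|ΔT| = |13.24 − 18.20| = 4.96 °C
|q_surr| = (85.6 × 4.0 + 75.1) × 4.96 = 417.5 × 4.96 = 2071 J
n(NH₄Cl) = 8.14 / 53.49 = 0.1522 mol
Temperature fell, so q_rxn = +|q_surr| = 2.071 kJ
ΔH = q_rxn / n = 13.61 kJ/mol

ΔH = 13.6 kJ/mol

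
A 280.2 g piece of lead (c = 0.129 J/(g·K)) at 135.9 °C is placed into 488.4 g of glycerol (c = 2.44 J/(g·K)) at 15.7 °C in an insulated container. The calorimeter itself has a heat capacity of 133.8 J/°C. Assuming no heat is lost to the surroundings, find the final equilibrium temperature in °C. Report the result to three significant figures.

Heat lost by lead = heat gained by glycerol + calorimeter.
(280.2)(0.129)(135.9 − T) = [(488.4)(2.44) + 133.8](T − 15.7)
36.1458 (135.9 − T) = 1325.496 (T − 15.7)
4912.2 − 36.1458 T = 1325.496 T − 20810
25722.2 = 1361.6418 T
T = 18.89 °C

T_f = 18.9 °C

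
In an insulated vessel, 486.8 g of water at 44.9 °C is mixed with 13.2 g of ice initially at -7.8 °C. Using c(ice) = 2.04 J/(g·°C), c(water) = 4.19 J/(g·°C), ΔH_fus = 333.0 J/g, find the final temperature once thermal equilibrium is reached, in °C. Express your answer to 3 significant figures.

T_f = 41.5 °C

Heat to bring ice to 0 °C and melt it: q₁ = 13.2×2.04×7.8 + 13.2×333.0 = 4605.6 J
Heat the water can supply cooling to 0 °C: 486.8×4.19×44.9 = 91582.2 J > q₁, so all ice melts.
Energy balance: 486.8×4.19×(44.9 − T) = 4605.6 + 13.2×4.19×(T − 0)
2039.692(44.9 − T) = 4605.6 + 55.308 T
91582.2 − 4605.6 = 2095.000 T
T = 86976.6 / 2095.000 = 41.52 °C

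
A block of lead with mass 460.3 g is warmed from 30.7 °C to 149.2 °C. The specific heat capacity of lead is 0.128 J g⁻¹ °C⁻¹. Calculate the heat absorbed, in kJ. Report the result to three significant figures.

q = m c ΔT = 460.3 × 0.128 × (149.2 − 30.7)
q = 460.3 × 0.128 × 118.5 = 6982 J = 6.98 kJ

q = 6.98 kJ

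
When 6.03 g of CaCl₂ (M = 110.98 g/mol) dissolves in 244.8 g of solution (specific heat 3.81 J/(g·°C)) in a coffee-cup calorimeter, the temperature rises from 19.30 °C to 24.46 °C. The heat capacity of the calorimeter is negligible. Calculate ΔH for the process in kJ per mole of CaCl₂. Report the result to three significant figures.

ΔH = -88.6 kJ/mol

|ΔT| = |24.46 − 19.30| = 5.16 °C
|q_surr| = (244.8 × 3.81) × 5.16 = 932.688 × 5.16 = 4813 J
n(CaCl₂) = 6.03 / 110.98 = 0.05433 mol
Temperature rose, so q_rxn = −|q_surr| = -4.813 kJ
ΔH = q_rxn / n = -88.59 kJ/mol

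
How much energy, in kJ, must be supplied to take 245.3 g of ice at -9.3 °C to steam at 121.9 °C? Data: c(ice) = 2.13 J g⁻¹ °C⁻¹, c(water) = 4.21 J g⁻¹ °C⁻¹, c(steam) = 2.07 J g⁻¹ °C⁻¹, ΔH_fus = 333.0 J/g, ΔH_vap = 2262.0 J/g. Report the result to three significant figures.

q = 756 kJ

q1 (heat ice -9.3→0.0 °C): 245.3 × 2.13 × 9.3 = 4859 J
q2 (melt at 0 °C): 245.3 × 333.0 = 81685 J
q3 (heat water 0.0→100.0 °C): 245.3 × 4.21 × 100.0 = 103271 J
q4 (vaporize at 100 °C): 245.3 × 2262.0 = 554869 J
q5 (heat steam 100.0→121.9 °C): 245.3 × 2.07 × 21.9 = 11120 J
Total: 4859 + 81685 + 103271 + 554869 + 11120 = 755804 J = 756 kJ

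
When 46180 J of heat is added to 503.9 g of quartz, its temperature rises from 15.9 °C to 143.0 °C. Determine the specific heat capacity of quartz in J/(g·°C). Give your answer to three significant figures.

c = 0.721 J/(g·°C)

c = q / (m ΔT) = 46180 / (503.9 × 127.1)
c = 46180 / 64045.69 = 0.721 J/(g·°C)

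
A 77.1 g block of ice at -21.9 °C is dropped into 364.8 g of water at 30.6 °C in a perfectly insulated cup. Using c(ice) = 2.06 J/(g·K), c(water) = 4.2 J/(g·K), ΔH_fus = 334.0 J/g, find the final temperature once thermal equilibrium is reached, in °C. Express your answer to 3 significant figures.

Heat to bring ice to 0 °C and melt it: q₁ = 77.1×2.06×21.9 + 77.1×334.0 = 29230 J
Heat the water can supply cooling to 0 °C: 364.8×4.2×30.6 = 46884.1 J > q₁, so all ice melts.
Energy balance: 364.8×4.2×(30.6 − T) = 29230 + 77.1×4.2×(T − 0)
1532.16(30.6 − T) = 29230 + 323.82 T
46884.1 − 29230 = 1855.98 T
T = 17654.1 / 1855.98 = 9.512 °C

T_f = 9.51 °C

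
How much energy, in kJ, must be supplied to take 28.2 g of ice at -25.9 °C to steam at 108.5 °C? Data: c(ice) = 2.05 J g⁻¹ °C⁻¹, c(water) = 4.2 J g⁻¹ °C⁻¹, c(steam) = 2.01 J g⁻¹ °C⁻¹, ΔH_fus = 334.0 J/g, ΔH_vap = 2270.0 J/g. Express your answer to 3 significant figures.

q1 (heat ice -25.9→0.0 °C): 28.2 × 2.05 × 25.9 = 1497 J
q2 (melt at 0 °C): 28.2 × 334.0 = 9419 J
q3 (heat water 0.0→100.0 °C): 28.2 × 4.2 × 100.0 = 11844 J
q4 (vaporize at 100 °C): 28.2 × 2270.0 = 64014 J
q5 (heat steam 100.0→108.5 °C): 28.2 × 2.01 × 8.5 = 482 J
Total: 1497 + 9419 + 11844 + 64014 + 482 = 87256 J = 87.3 kJ

q = 87.3 kJ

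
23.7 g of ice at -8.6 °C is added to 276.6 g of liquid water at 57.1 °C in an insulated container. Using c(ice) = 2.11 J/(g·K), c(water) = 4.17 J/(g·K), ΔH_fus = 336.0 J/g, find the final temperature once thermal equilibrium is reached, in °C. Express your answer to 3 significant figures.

T_f = 45.9 °C

Heat to bring ice to 0 °C and melt it: q₁ = 23.7×2.11×8.6 + 23.7×336.0 = 8393.3 J
Heat the water can supply cooling to 0 °C: 276.6×4.17×57.1 = 65860.4 J > q₁, so all ice melts.
Energy balance: 276.6×4.17×(57.1 − T) = 8393.3 + 23.7×4.17×(T − 0)
1153.422(57.1 − T) = 8393.3 + 98.829 T
65860.4 − 8393.3 = 1252.251 T
T = 57467.1 / 1252.251 = 45.89 °C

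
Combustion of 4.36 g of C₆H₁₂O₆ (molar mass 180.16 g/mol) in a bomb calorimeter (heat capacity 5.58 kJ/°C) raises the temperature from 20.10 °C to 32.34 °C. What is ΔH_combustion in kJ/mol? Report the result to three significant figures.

ΔT = 32.34 − 20.10 = 12.24 °C
q_cal = C_cal × ΔT = 5.58 × 12.24 = 68.2992 kJ
n = 4.36 / 180.16 = 0.02420 mol
q_rxn = −q_cal = -68.2992 kJ
ΔH = -68.2992 / 0.02420 = -2822 kJ/mol

ΔH = -2820 kJ/mol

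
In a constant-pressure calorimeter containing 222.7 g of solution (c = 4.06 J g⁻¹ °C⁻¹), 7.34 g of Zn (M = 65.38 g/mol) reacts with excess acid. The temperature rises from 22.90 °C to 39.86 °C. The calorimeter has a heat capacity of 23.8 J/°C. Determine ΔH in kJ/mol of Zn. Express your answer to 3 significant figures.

ΔH = -140 kJ/mol

|ΔT| = |39.86 − 22.90| = 16.96 °C
|q_surr| = (222.7 × 4.06 + 23.8) × 16.96 = 927.962 × 16.96 = 15740 J
n(Zn) = 7.34 / 65.38 = 0.1123 mol
Temperature rose, so q_rxn = −|q_surr| = -15.74 kJ
ΔH = q_rxn / n = -140.2 kJ/mol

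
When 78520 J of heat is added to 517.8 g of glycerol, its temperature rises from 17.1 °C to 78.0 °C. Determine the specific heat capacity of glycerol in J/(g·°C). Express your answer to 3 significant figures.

c = q / (m ΔT) = 78520 / (517.8 × 60.9)
c = 78520 / 31534.02 = 2.49 J/(g·°C)

c = 2.49 J/(g·°C)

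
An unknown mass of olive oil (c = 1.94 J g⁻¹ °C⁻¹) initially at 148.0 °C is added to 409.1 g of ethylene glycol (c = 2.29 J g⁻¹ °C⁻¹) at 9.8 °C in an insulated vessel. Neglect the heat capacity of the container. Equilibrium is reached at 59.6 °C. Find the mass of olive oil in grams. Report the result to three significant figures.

m = 272 g

q_gained = (409.1 × 2.29) × (59.6 − 9.8) = 46650 J
q_lost = m × 1.94 × (148.0 − 59.6) = 171.496 m
m = 46650 / 171.496 = 272 g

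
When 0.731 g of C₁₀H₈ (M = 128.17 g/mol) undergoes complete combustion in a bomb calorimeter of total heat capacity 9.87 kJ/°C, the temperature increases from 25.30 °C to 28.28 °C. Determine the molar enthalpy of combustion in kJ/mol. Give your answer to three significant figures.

ΔH = -5160 kJ/mol

ΔT = 28.28 − 25.30 = 2.98 °C
q_cal = C_cal × ΔT = 9.87 × 2.98 = 29.4126 kJ
n = 0.731 / 128.17 = 0.005703 mol
q_rxn = −q_cal = -29.4126 kJ
ΔH = -29.4126 / 0.005703 = -5157 kJ/mol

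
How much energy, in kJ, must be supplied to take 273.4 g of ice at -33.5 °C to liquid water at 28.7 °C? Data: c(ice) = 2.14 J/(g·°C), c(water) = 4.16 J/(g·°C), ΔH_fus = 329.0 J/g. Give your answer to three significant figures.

q1 (heat ice -33.5→0.0 °C): 273.4 × 2.14 × 33.5 = 19600 J
q2 (melt at 0 °C): 273.4 × 329.0 = 89949 J
q3 (heat water 0.0→28.7 °C): 273.4 × 4.16 × 28.7 = 32642 J
Total: 19600 + 89949 + 32642 = 142191 J = 142 kJ

q = 142 kJ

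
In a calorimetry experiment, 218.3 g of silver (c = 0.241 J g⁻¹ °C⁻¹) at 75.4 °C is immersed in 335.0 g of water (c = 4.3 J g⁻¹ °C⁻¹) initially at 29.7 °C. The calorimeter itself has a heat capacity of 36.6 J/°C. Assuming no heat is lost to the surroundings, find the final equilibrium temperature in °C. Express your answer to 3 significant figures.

T_f = 31.3 °C

Heat lost by silver = heat gained by water + calorimeter.
(218.3)(0.241)(75.4 − T) = [(335.0)(4.3) + 36.6](T − 29.7)
52.6103 (75.4 − T) = 1477.1 (T − 29.7)
3966.8 − 52.6103 T = 1477.1 T − 43870
47836.8 = 1529.7103 T
T = 31.27 °C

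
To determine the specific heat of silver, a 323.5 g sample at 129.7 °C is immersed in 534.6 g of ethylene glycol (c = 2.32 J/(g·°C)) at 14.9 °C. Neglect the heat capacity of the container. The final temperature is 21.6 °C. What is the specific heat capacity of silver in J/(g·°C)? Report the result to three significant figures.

c = 0.238 J/(g·°C)

q_gained = (534.6 × 2.32) × (21.6 − 14.9) = 8310 J
q_lost = 323.5 × c × (129.7 − 21.6) = 34970.35 c
Set equal: c = 8310 / 34970.35 = 0.238 J/(g·°C)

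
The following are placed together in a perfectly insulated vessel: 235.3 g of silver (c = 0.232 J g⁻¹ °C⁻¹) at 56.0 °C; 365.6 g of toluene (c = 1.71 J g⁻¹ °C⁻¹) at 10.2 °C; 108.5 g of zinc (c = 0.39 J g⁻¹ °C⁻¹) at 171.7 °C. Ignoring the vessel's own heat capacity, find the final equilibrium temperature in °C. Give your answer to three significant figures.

Σ mᵢcᵢ(T − Tᵢ) = 0  ⇒  T = Σ mᵢcᵢTᵢ / Σ mᵢcᵢ
Σ mᵢcᵢ = 235.3×0.232 + 365.6×1.71 + 108.5×0.39 = 722.0806
Σ mᵢcᵢTᵢ = 54.5896×56.0 + 625.176×10.2 + 42.315×171.7 = 16699
T = 16699 / 722.0806 = 23.13 °C

T_f = 23.1 °C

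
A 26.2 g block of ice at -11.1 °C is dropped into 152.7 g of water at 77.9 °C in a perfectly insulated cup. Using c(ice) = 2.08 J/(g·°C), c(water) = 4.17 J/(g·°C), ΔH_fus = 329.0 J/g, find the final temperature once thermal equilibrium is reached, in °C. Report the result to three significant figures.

Heat to bring ice to 0 °C and melt it: q₁ = 26.2×2.08×11.1 + 26.2×329.0 = 9224.7 J
Heat the water can supply cooling to 0 °C: 152.7×4.17×77.9 = 49603.5 J > q₁, so all ice melts.
Energy balance: 152.7×4.17×(77.9 − T) = 9224.7 + 26.2×4.17×(T − 0)
636.759(77.9 − T) = 9224.7 + 109.254 T
49603.5 − 9224.7 = 746.013 T
T = 40378.8 / 746.013 = 54.13 °C

T_f = 54.1 °C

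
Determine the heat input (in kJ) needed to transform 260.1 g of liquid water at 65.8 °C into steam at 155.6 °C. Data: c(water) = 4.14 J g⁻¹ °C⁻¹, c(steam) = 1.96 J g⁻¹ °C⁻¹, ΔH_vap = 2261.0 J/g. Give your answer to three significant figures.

q1 (heat water 65.8→100.0 °C): 260.1 × 4.14 × 34.2 = 36827 J
q2 (vaporize at 100 °C): 260.1 × 2261.0 = 588086 J
q3 (heat steam 100.0→155.6 °C): 260.1 × 1.96 × 55.6 = 28345 J
Total: 36827 + 588086 + 28345 = 653258 J = 653 kJ

q = 653 kJ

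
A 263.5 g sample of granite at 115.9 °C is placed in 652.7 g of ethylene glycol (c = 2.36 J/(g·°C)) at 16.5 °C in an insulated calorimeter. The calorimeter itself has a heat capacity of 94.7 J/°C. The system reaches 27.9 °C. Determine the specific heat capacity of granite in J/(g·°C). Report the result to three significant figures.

c = 0.804 J/(g·°C)

q_gained = (652.7 × 2.36 + 94.7) × (27.9 − 16.5) = 18640 J
q_lost = 263.5 × c × (115.9 − 27.9) = 23188 c
Set equal: c = 18640 / 23188 = 0.804 J/(g·°C)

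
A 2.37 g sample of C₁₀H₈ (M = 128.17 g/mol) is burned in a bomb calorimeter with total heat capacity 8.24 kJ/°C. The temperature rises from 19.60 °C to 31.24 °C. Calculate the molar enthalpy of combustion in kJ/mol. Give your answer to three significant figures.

ΔT = 31.24 − 19.60 = 11.64 °C
q_cal = C_cal × ΔT = 8.24 × 11.64 = 95.9136 kJ
n = 2.37 / 128.17 = 0.01849 mol
q_rxn = −q_cal = -95.9136 kJ
ΔH = -95.9136 / 0.01849 = -5187 kJ/mol

ΔH = -5190 kJ/mol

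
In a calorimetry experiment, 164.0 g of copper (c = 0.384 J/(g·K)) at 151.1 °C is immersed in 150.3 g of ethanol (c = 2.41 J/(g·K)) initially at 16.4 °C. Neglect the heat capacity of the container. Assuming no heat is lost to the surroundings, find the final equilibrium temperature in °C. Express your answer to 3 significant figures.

T_f = 36.4 °C

Heat lost by copper = heat gained by ethanol.
(164.0)(0.384)(151.1 − T) = (150.3)(2.41)(T − 16.4)
62.976 (151.1 − T) = 362.223 (T − 16.4)
9515.7 − 62.976 T = 362.223 T − 5940.5
15456.2 = 425.199 T
T = 36.35 °C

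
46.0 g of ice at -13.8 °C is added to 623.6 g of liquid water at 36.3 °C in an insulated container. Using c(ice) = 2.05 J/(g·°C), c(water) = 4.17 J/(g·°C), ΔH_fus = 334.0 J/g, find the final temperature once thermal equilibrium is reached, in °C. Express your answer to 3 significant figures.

Heat to bring ice to 0 °C and melt it: q₁ = 46.0×2.05×13.8 + 46.0×334.0 = 16665 J
Heat the water can supply cooling to 0 °C: 623.6×4.17×36.3 = 94395.0 J > q₁, so all ice melts.
Energy balance: 623.6×4.17×(36.3 − T) = 16665 + 46.0×4.17×(T − 0)
2600.412(36.3 − T) = 16665 + 191.82 T
94395.0 − 16665 = 2792.232 T
T = 77730.0 / 2792.232 = 27.84 °C

T_f = 27.8 °C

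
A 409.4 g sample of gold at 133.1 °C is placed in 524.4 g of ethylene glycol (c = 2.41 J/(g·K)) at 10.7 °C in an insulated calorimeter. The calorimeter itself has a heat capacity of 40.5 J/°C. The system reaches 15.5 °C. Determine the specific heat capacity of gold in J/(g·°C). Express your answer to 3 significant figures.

q_gained = (524.4 × 2.41 + 40.5) × (15.5 − 10.7) = 6261 J
q_lost = 409.4 × c × (133.1 − 15.5) = 48145.44 c
Set equal: c = 6261 / 48145.44 = 0.130 J/(g·°C)

c = 0.130 J/(g·°C)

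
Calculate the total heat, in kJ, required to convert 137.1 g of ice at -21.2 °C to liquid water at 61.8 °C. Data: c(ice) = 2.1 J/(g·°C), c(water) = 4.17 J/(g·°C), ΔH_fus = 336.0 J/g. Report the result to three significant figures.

q1 (heat ice -21.2→0.0 °C): 137.1 × 2.1 × 21.2 = 6104 J
q2 (melt at 0 °C): 137.1 × 336.0 = 46066 J
q3 (heat water 0.0→61.8 °C): 137.1 × 4.17 × 61.8 = 35331 J
Total: 6104 + 46066 + 35331 = 87501 J = 87.5 kJ

q = 87.5 kJ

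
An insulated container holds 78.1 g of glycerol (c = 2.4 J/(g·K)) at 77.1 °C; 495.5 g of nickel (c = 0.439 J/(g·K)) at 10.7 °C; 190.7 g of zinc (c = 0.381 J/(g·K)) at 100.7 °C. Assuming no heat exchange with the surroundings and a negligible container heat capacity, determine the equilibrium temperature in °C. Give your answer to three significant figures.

Σ mᵢcᵢ(T − Tᵢ) = 0  ⇒  T = Σ mᵢcᵢTᵢ / Σ mᵢcᵢ
Σ mᵢcᵢ = 78.1×2.4 + 495.5×0.439 + 190.7×0.381 = 477.6212
Σ mᵢcᵢTᵢ = 187.44×77.1 + 217.5245×10.7 + 72.6567×100.7 = 24095.7
T = 24095.7 / 477.6212 = 50.449 °C

T_f = 50.4 °C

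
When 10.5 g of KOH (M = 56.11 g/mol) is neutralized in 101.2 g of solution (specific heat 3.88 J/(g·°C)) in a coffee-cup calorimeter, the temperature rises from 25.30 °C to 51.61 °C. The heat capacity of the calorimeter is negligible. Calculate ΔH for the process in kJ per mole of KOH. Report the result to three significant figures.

ΔH = -55.2 kJ/mol

|ΔT| = |51.61 − 25.30| = 26.31 °C
|q_surr| = (101.2 × 3.88) × 26.31 = 392.656 × 26.31 = 10330 J
n(KOH) = 10.5 / 56.11 = 0.1871 mol
Temperature rose, so q_rxn = −|q_surr| = -10.33 kJ
ΔH = q_rxn / n = -55.21 kJ/mol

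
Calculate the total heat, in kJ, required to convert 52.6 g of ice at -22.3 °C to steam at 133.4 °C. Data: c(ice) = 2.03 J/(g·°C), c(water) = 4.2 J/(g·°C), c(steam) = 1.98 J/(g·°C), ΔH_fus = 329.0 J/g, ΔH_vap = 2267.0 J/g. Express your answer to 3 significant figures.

q1 (heat ice -22.3→0.0 °C): 52.6 × 2.03 × 22.3 = 2381 J
q2 (melt at 0 °C): 52.6 × 329.0 = 17305 J
q3 (heat water 0.0→100.0 °C): 52.6 × 4.2 × 100.0 = 22092 J
q4 (vaporize at 100 °C): 52.6 × 2267.0 = 119244 J
q5 (heat steam 100.0→133.4 °C): 52.6 × 1.98 × 33.4 = 3479 J
Total: 2381 + 17305 + 22092 + 119244 + 3479 = 164501 J = 165 kJ

q = 165 kJ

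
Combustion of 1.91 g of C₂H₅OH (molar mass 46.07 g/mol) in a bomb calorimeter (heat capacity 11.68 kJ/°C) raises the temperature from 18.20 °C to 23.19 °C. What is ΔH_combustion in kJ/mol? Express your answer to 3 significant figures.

ΔT = 23.19 − 18.20 = 4.99 °C
q_cal = C_cal × ΔT = 11.68 × 4.99 = 58.2832 kJ
n = 1.91 / 46.07 = 0.04146 mol
q_rxn = −q_cal = -58.2832 kJ
ΔH = -58.2832 / 0.04146 = -1406 kJ/mol

ΔH = -1410 kJ/mol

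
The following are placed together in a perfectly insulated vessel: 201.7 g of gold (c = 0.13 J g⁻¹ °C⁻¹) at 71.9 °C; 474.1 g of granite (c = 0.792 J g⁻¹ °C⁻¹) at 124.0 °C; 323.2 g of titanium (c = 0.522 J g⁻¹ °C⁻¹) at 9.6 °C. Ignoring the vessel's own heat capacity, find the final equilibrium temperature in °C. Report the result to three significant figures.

T_f = 87.8 °C

Σ mᵢcᵢ(T − Tᵢ) = 0  ⇒  T = Σ mᵢcᵢTᵢ / Σ mᵢcᵢ
Σ mᵢcᵢ = 201.7×0.13 + 474.1×0.792 + 323.2×0.522 = 570.4186
Σ mᵢcᵢTᵢ = 26.221×71.9 + 375.4872×124.0 + 168.7104×9.6 = 50065
T = 50065 / 570.4186 = 87.77 °C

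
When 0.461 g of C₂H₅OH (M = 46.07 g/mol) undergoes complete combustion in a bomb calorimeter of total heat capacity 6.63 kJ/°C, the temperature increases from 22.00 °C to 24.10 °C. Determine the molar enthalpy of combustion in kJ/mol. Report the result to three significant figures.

ΔH = -1390 kJ/mol

ΔT = 24.10 − 22.00 = 2.10 °C
q_cal = C_cal × ΔT = 6.63 × 2.10 = 13.923 kJ
n = 0.461 / 46.07 = 0.01001 mol
q_rxn = −q_cal = -13.923 kJ
ΔH = -13.923 / 0.01001 = -1391 kJ/mol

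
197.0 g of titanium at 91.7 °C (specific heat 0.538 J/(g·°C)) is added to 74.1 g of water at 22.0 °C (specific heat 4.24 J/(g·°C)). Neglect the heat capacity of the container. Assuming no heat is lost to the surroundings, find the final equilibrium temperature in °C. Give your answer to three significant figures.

Heat lost by titanium = heat gained by water.
(197.0)(0.538)(91.7 − T) = (74.1)(4.24)(T − 22.0)
105.986 (91.7 − T) = 314.184 (T − 22.0)
9718.9 − 105.986 T = 314.184 T − 6912.0
16630.9 = 420.170 T
T = 39.58 °C

T_f = 39.6 °C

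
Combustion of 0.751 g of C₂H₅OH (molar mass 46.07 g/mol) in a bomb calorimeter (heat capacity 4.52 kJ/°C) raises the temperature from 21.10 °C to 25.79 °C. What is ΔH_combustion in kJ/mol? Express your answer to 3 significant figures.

ΔH = -1300 kJ/mol

ΔT = 25.79 − 21.10 = 4.69 °C
q_cal = C_cal × ΔT = 4.52 × 4.69 = 21.1988 kJ
n = 0.751 / 46.07 = 0.01630 mol
q_rxn = −q_cal = -21.1988 kJ
ΔH = -21.1988 / 0.01630 = -1301 kJ/mol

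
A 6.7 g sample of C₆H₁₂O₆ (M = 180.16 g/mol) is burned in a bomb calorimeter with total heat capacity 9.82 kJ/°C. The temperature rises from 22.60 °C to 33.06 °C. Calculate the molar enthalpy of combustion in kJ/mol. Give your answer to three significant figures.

ΔT = 33.06 − 22.60 = 10.46 °C
q_cal = C_cal × ΔT = 9.82 × 10.46 = 102.7172 kJ
n = 6.7 / 180.16 = 0.03719 mol
q_rxn = −q_cal = -102.7172 kJ
ΔH = -102.7172 / 0.03719 = -2762 kJ/mol

ΔH = -2760 kJ/mol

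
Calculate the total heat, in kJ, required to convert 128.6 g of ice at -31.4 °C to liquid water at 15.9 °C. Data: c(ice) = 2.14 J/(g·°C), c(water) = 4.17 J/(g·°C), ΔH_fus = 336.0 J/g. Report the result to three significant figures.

q1 (heat ice -31.4→0.0 °C): 128.6 × 2.14 × 31.4 = 8641 J
q2 (melt at 0 °C): 128.6 × 336.0 = 43210 J
q3 (heat water 0.0→15.9 °C): 128.6 × 4.17 × 15.9 = 8527 J
Total: 8641 + 43210 + 8527 = 60378 J = 60.4 kJ

q = 60.4 kJ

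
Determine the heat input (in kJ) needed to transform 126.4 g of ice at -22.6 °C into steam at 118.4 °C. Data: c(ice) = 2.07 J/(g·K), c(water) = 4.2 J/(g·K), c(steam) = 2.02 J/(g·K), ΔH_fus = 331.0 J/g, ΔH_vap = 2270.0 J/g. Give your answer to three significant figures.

q = 392 kJ

q1 (heat ice -22.6→0.0 °C): 126.4 × 2.07 × 22.6 = 5913 J
q2 (melt at 0 °C): 126.4 × 331.0 = 41838 J
q3 (heat water 0.0→100.0 °C): 126.4 × 4.2 × 100.0 = 53088 J
q4 (vaporize at 100 °C): 126.4 × 2270.0 = 286928 J
q5 (heat steam 100.0→118.4 °C): 126.4 × 2.02 × 18.4 = 4698 J
Total: 5913 + 41838 + 53088 + 286928 + 4698 = 392465 J = 392 kJ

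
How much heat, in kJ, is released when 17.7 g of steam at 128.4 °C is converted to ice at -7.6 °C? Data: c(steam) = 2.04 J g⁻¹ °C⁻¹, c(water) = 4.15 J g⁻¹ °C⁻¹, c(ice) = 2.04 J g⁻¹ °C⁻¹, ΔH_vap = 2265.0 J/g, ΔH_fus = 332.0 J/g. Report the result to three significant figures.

q1 (cool steam 128.4→100 °C): 17.7 × 2.04 × 28.4 = 1025 J
q2 (condense at 100 °C): 17.7 × 2265.0 = 40091 J
q3 (cool water 100→0 °C): 17.7 × 4.15 × 100.0 = 7346 J
q4 (freeze at 0 °C): 17.7 × 332.0 = 5876 J
q5 (cool ice 0→-7.6 °C): 17.7 × 2.04 × 7.6 = 274 J
Total: 1025 + 40091 + 7346 + 5876 + 274 = 54612 J = 54.6 kJ

q = 54.6 kJ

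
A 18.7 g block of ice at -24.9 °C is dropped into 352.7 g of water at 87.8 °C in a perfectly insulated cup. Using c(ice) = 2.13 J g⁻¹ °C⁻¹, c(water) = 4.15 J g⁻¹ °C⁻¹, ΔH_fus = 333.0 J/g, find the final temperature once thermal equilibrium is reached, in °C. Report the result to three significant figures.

Heat to bring ice to 0 °C and melt it: q₁ = 18.7×2.13×24.9 + 18.7×333.0 = 7218.9 J
Heat the water can supply cooling to 0 °C: 352.7×4.15×87.8 = 128513 J > q₁, so all ice melts.
Energy balance: 352.7×4.15×(87.8 − T) = 7218.9 + 18.7×4.15×(T − 0)
1463.705(87.8 − T) = 7218.9 + 77.605 T
128513 − 7218.9 = 1541.310 T
T = 121294.1 / 1541.310 = 78.70 °C

T_f = 78.7 °C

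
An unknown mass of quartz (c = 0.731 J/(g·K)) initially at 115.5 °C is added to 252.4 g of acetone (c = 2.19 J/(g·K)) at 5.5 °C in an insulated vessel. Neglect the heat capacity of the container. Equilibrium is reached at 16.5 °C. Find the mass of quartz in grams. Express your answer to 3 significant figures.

m = 84.0 g

q_gained = (252.4 × 2.19) × (16.5 − 5.5) = 6080 J
q_lost = m × 0.731 × (115.5 − 16.5) = 72.369 m
m = 6080 / 72.369 = 84.0 g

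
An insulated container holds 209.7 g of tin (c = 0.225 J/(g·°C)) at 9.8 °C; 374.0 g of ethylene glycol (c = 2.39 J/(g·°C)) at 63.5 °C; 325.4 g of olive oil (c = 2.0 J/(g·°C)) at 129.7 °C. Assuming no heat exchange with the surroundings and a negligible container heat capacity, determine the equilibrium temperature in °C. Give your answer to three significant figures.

Σ mᵢcᵢ(T − Tᵢ) = 0  ⇒  T = Σ mᵢcᵢTᵢ / Σ mᵢcᵢ
Σ mᵢcᵢ = 209.7×0.225 + 374.0×2.39 + 325.4×2.0 = 1591.8425
Σ mᵢcᵢTᵢ = 47.1825×9.8 + 893.86×63.5 + 650.8×129.7 = 141630
T = 141630 / 1591.8425 = 88.97 °C

T_f = 89.0 °C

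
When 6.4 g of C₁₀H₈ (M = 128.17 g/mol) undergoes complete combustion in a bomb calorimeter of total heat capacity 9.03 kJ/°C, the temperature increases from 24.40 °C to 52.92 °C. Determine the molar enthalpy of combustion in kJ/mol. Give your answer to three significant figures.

ΔH = -5160 kJ/mol

ΔT = 52.92 − 24.40 = 28.52 °C
q_cal = C_cal × ΔT = 9.03 × 28.52 = 257.5356 kJ
n = 6.4 / 128.17 = 0.04993 mol
q_rxn = −q_cal = -257.5356 kJ
ΔH = -257.5356 / 0.04993 = -5158 kJ/mol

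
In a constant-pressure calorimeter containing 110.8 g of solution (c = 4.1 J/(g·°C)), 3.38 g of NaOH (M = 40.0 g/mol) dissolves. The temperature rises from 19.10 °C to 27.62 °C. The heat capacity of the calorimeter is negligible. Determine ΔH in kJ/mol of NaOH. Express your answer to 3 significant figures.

ΔH = -45.8 kJ/mol

|ΔT| = |27.62 − 19.10| = 8.52 °C
|q_surr| = (110.8 × 4.1) × 8.52 = 454.28 × 8.52 = 3870 J
n(NaOH) = 3.38 / 40.0 = 0.08450 mol
Temperature rose, so q_rxn = −|q_surr| = -3.870 kJ
ΔH = q_rxn / n = -45.80 kJ/mol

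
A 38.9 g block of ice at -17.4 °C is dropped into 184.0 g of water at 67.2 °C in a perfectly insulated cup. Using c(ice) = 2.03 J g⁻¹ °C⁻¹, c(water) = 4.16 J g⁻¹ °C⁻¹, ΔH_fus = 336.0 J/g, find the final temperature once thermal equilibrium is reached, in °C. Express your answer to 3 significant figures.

T_f = 39.9 °C

Heat to bring ice to 0 °C and melt it: q₁ = 38.9×2.03×17.4 + 38.9×336.0 = 14444 J
Heat the water can supply cooling to 0 °C: 184.0×4.16×67.2 = 51437.6 J > q₁, so all ice melts.
Energy balance: 184.0×4.16×(67.2 − T) = 14444 + 38.9×4.16×(T − 0)
765.44(67.2 − T) = 14444 + 161.824 T
51437.6 − 14444 = 927.264 T
T = 36993.6 / 927.264 = 39.90 °C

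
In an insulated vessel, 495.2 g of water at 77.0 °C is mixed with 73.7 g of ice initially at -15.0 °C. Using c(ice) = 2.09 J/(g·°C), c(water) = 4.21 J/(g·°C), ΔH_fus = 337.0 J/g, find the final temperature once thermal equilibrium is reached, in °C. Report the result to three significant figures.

T_f = 55.7 °C

Heat to bring ice to 0 °C and melt it: q₁ = 73.7×2.09×15.0 + 73.7×337.0 = 27147 J
Heat the water can supply cooling to 0 °C: 495.2×4.21×77.0 = 160529 J > q₁, so all ice melts.
Energy balance: 495.2×4.21×(77.0 − T) = 27147 + 73.7×4.21×(T − 0)
2084.792(77.0 − T) = 27147 + 310.277 T
160529 − 27147 = 2395.069 T
T = 133382 / 2395.069 = 55.69 °C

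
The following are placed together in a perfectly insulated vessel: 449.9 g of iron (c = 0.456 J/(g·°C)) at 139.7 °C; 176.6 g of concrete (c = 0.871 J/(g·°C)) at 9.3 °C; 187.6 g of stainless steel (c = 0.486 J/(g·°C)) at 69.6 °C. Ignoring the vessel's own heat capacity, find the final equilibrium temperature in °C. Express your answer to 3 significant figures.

Σ mᵢcᵢ(T − Tᵢ) = 0  ⇒  T = Σ mᵢcᵢTᵢ / Σ mᵢcᵢ
Σ mᵢcᵢ = 449.9×0.456 + 176.6×0.871 + 187.6×0.486 = 450.1466
Σ mᵢcᵢTᵢ = 205.1544×139.7 + 153.8186×9.3 + 91.1736×69.6 = 36436
T = 36436 / 450.1466 = 80.94 °C

T_f = 80.9 °C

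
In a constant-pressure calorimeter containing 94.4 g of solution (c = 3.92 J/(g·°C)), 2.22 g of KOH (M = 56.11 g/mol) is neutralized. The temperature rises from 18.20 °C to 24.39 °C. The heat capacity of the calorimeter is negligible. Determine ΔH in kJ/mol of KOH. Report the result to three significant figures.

ΔH = -57.9 kJ/mol

|ΔT| = |24.39 − 18.20| = 6.19 °C
|q_surr| = (94.4 × 3.92) × 6.19 = 370.048 × 6.19 = 2291 J
n(KOH) = 2.22 / 56.11 = 0.03957 mol
Temperature rose, so q_rxn = −|q_surr| = -2.291 kJ
ΔH = q_rxn / n = -57.90 kJ/mol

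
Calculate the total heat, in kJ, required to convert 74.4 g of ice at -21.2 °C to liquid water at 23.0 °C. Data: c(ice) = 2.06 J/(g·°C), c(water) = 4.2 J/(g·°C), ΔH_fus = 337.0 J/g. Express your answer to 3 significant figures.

q1 (heat ice -21.2→0.0 °C): 74.4 × 2.06 × 21.2 = 3249 J
q2 (melt at 0 °C): 74.4 × 337.0 = 25073 J
q3 (heat water 0.0→23.0 °C): 74.4 × 4.2 × 23.0 = 7187 J
Total: 3249 + 25073 + 7187 = 35509 J = 35.5 kJ

q = 35.5 kJ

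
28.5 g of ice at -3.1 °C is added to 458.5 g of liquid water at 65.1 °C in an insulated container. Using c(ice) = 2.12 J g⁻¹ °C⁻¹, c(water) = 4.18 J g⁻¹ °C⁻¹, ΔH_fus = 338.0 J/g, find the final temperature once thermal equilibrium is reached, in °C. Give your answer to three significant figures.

T_f = 56.5 °C

Heat to bring ice to 0 °C and melt it: q₁ = 28.5×2.12×3.1 + 28.5×338.0 = 9820.3 J
Heat the water can supply cooling to 0 °C: 458.5×4.18×65.1 = 124766 J > q₁, so all ice melts.
Energy balance: 458.5×4.18×(65.1 − T) = 9820.3 + 28.5×4.18×(T − 0)
1916.53(65.1 − T) = 9820.3 + 119.13 T
124766 − 9820.3 = 2035.66 T
T = 114945.7 / 2035.66 = 56.47 °C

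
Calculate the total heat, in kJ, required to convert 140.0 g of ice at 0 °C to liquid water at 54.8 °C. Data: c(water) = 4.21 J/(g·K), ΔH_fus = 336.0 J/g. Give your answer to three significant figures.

q = 79.3 kJ

q1 (melt at 0 °C): 140.0 × 336.0 = 47040 J
q2 (heat water 0.0→54.8 °C): 140.0 × 4.21 × 54.8 = 32299 J
Total: 47040 + 32299 = 79339 J = 79.3 kJ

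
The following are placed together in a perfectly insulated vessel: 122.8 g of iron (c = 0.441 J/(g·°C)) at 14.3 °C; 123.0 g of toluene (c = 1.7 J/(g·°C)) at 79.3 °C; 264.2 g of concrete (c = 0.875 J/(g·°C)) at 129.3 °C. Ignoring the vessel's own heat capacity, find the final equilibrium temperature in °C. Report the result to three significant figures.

Σ mᵢcᵢ(T − Tᵢ) = 0  ⇒  T = Σ mᵢcᵢTᵢ / Σ mᵢcᵢ
Σ mᵢcᵢ = 122.8×0.441 + 123.0×1.7 + 264.2×0.875 = 494.4298
Σ mᵢcᵢTᵢ = 54.1548×14.3 + 209.1×79.3 + 231.175×129.3 = 47247
T = 47247 / 494.4298 = 95.56 °C

T_f = 95.6 °C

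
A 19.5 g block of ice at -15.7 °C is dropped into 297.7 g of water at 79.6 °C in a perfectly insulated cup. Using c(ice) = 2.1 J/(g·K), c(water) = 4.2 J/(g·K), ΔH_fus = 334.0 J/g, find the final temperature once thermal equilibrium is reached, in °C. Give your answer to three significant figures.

T_f = 69.3 °C

Heat to bring ice to 0 °C and melt it: q₁ = 19.5×2.1×15.7 + 19.5×334.0 = 7155.9 J
Heat the water can supply cooling to 0 °C: 297.7×4.2×79.6 = 99527.1 J > q₁, so all ice melts.
Energy balance: 297.7×4.2×(79.6 − T) = 7155.9 + 19.5×4.2×(T − 0)
1250.34(79.6 − T) = 7155.9 + 81.9 T
99527.1 − 7155.9 = 1332.24 T
T = 92371.2 / 1332.24 = 69.34 °C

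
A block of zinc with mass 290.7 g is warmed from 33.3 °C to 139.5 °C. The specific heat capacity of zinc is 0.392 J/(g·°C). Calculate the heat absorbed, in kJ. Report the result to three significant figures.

q = m c ΔT = 290.7 × 0.392 × (139.5 − 33.3)
q = 290.7 × 0.392 × 106.2 = 12100 J = 12.1 kJ

q = 12.1 kJ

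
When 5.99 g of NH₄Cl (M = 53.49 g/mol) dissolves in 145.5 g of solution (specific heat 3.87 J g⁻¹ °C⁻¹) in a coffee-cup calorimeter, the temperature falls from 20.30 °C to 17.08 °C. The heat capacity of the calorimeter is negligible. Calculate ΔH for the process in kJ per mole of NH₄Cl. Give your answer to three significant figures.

ΔH = 16.2 kJ/mol

|ΔT| = |17.08 − 20.30| = 3.22 °C
|q_surr| = (145.5 × 3.87) × 3.22 = 563.085 × 3.22 = 1813 J
n(NH₄Cl) = 5.99 / 53.49 = 0.1120 mol
Temperature fell, so q_rxn = +|q_surr| = 1.813 kJ
ΔH = q_rxn / n = 16.19 kJ/mol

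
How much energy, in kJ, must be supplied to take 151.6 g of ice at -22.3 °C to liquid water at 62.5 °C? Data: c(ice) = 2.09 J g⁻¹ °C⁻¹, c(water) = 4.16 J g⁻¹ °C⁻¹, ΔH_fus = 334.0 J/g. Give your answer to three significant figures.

q1 (heat ice -22.3→0.0 °C): 151.6 × 2.09 × 22.3 = 7066 J
q2 (melt at 0 °C): 151.6 × 334.0 = 50634 J
q3 (heat water 0.0→62.5 °C): 151.6 × 4.16 × 62.5 = 39416 J
Total: 7066 + 50634 + 39416 = 97116 J = 97.1 kJ

q = 97.1 kJ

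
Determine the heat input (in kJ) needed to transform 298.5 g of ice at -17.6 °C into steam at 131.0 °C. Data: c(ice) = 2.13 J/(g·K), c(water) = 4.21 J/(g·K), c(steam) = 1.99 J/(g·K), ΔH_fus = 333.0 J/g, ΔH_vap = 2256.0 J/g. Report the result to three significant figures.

q = 928 kJ

q1 (heat ice -17.6→0.0 °C): 298.5 × 2.13 × 17.6 = 11190 J
q2 (melt at 0 °C): 298.5 × 333.0 = 99401 J
q3 (heat water 0.0→100.0 °C): 298.5 × 4.21 × 100.0 = 125669 J
q4 (vaporize at 100 °C): 298.5 × 2256.0 = 673416 J
q5 (heat steam 100.0→131.0 °C): 298.5 × 1.99 × 31.0 = 18414 J
Total: 11190 + 99401 + 125669 + 673416 + 18414 = 928090 J = 928 kJ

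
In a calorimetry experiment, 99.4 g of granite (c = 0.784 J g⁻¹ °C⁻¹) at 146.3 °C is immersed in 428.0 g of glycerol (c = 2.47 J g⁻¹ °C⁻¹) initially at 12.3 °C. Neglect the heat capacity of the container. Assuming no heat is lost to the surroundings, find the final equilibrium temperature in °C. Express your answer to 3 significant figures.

Heat lost by granite = heat gained by glycerol.
(99.4)(0.784)(146.3 − T) = (428.0)(2.47)(T − 12.3)
77.9296 (146.3 − T) = 1057.16 (T − 12.3)
11401 − 77.9296 T = 1057.16 T − 13003
24404 = 1135.0896 T
T = 21.50 °C

T_f = 21.5 °C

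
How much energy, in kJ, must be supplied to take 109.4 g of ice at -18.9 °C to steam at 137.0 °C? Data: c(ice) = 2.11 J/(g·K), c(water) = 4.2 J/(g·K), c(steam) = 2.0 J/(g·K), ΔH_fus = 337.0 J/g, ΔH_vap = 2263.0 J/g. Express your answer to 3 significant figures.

q1 (heat ice -18.9→0.0 °C): 109.4 × 2.11 × 18.9 = 4363 J
q2 (melt at 0 °C): 109.4 × 337.0 = 36868 J
q3 (heat water 0.0→100.0 °C): 109.4 × 4.2 × 100.0 = 45948 J
q4 (vaporize at 100 °C): 109.4 × 2263.0 = 247572 J
q5 (heat steam 100.0→137.0 °C): 109.4 × 2.0 × 37.0 = 8096 J
Total: 4363 + 36868 + 45948 + 247572 + 8096 = 342847 J = 343 kJ

q = 343 kJ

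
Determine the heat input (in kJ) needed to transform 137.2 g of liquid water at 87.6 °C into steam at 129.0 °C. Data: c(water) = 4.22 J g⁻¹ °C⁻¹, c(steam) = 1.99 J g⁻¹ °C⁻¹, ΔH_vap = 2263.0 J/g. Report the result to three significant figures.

q1 (heat water 87.6→100.0 °C): 137.2 × 4.22 × 12.4 = 7179 J
q2 (vaporize at 100 °C): 137.2 × 2263.0 = 310484 J
q3 (heat steam 100.0→129.0 °C): 137.2 × 1.99 × 29.0 = 7918 J
Total: 7179 + 310484 + 7918 = 325581 J = 326 kJ

q = 326 kJ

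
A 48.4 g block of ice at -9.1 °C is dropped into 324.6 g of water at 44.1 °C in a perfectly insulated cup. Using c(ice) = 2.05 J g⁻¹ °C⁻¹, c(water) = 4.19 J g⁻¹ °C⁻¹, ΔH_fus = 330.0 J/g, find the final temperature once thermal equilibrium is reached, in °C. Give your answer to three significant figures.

Heat to bring ice to 0 °C and melt it: q₁ = 48.4×2.05×9.1 + 48.4×330.0 = 16875 J
Heat the water can supply cooling to 0 °C: 324.6×4.19×44.1 = 59979.3 J > q₁, so all ice melts.
Energy balance: 324.6×4.19×(44.1 − T) = 16875 + 48.4×4.19×(T − 0)
1360.074(44.1 − T) = 16875 + 202.796 T
59979.3 − 16875 = 1562.870 T
T = 43104.3 / 1562.870 = 27.58 °C

T_f = 27.6 °C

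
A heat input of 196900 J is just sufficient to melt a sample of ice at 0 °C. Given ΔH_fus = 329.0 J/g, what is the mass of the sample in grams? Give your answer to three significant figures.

m = q / ΔH_fus = 196900 J / 329.0 J/g = 598 g

m = 598 g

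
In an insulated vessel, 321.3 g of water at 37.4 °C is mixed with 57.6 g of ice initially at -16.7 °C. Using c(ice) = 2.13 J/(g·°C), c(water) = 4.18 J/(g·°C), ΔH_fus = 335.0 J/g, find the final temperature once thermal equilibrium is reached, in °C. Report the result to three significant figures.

Heat to bring ice to 0 °C and melt it: q₁ = 57.6×2.13×16.7 + 57.6×335.0 = 21345 J
Heat the water can supply cooling to 0 °C: 321.3×4.18×37.4 = 50229.5 J > q₁, so all ice melts.
Energy balance: 321.3×4.18×(37.4 − T) = 21345 + 57.6×4.18×(T − 0)
1343.034(37.4 − T) = 21345 + 240.768 T
50229.5 − 21345 = 1583.802 T
T = 28884.5 / 1583.802 = 18.24 °C

T_f = 18.2 °C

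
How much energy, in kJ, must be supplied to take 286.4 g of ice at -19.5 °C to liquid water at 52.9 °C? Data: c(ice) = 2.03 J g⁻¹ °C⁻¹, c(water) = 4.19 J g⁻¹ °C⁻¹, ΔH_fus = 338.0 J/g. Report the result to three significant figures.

q1 (heat ice -19.5→0.0 °C): 286.4 × 2.03 × 19.5 = 11337 J
q2 (melt at 0 °C): 286.4 × 338.0 = 96803 J
q3 (heat water 0.0→52.9 °C): 286.4 × 4.19 × 52.9 = 63481 J
Total: 11337 + 96803 + 63481 = 171621 J = 172 kJ

q = 172 kJ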